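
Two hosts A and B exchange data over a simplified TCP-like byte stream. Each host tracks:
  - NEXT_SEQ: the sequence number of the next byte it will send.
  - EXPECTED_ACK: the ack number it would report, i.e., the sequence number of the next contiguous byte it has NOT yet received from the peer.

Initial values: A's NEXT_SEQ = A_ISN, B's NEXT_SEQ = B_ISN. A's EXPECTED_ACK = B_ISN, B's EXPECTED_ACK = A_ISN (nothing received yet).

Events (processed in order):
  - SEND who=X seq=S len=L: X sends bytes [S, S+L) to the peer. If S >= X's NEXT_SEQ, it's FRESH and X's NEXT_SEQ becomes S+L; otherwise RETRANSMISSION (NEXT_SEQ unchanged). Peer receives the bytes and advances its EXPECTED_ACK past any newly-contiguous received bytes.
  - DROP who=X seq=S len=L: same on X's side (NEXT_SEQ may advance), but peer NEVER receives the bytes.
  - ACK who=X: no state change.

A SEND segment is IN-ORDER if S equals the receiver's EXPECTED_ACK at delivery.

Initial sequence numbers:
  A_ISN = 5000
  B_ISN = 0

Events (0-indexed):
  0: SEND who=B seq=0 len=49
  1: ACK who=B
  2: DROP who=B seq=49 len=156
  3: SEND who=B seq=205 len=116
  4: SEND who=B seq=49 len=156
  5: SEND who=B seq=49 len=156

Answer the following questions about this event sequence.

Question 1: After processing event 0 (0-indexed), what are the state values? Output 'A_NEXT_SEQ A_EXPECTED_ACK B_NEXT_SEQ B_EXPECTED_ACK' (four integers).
After event 0: A_seq=5000 A_ack=49 B_seq=49 B_ack=5000

5000 49 49 5000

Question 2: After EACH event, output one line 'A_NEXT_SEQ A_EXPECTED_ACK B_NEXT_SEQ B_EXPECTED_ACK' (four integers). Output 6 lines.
5000 49 49 5000
5000 49 49 5000
5000 49 205 5000
5000 49 321 5000
5000 321 321 5000
5000 321 321 5000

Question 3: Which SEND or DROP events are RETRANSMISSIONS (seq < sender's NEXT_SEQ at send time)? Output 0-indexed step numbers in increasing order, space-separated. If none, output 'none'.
Answer: 4 5

Derivation:
Step 0: SEND seq=0 -> fresh
Step 2: DROP seq=49 -> fresh
Step 3: SEND seq=205 -> fresh
Step 4: SEND seq=49 -> retransmit
Step 5: SEND seq=49 -> retransmit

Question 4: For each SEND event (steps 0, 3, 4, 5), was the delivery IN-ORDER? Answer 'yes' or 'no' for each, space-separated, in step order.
Answer: yes no yes no

Derivation:
Step 0: SEND seq=0 -> in-order
Step 3: SEND seq=205 -> out-of-order
Step 4: SEND seq=49 -> in-order
Step 5: SEND seq=49 -> out-of-order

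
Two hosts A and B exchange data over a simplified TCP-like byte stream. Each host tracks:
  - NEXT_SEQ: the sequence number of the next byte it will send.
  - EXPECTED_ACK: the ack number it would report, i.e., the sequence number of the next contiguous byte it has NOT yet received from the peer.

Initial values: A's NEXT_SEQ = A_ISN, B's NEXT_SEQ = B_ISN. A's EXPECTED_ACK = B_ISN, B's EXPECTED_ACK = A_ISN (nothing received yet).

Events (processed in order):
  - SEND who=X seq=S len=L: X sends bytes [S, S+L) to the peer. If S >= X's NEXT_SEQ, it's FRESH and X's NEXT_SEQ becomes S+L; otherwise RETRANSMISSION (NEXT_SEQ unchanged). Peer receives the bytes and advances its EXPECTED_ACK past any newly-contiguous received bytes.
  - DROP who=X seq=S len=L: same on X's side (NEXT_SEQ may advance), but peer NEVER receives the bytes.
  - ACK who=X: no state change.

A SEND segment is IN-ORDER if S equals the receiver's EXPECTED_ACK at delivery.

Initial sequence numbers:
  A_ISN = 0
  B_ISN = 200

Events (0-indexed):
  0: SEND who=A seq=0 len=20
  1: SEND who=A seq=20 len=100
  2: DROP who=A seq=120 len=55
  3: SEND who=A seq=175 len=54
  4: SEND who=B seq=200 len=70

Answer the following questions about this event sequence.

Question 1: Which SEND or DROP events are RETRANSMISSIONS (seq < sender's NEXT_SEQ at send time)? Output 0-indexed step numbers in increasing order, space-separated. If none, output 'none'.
Answer: none

Derivation:
Step 0: SEND seq=0 -> fresh
Step 1: SEND seq=20 -> fresh
Step 2: DROP seq=120 -> fresh
Step 3: SEND seq=175 -> fresh
Step 4: SEND seq=200 -> fresh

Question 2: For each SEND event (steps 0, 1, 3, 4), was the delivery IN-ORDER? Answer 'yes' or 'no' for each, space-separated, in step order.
Answer: yes yes no yes

Derivation:
Step 0: SEND seq=0 -> in-order
Step 1: SEND seq=20 -> in-order
Step 3: SEND seq=175 -> out-of-order
Step 4: SEND seq=200 -> in-order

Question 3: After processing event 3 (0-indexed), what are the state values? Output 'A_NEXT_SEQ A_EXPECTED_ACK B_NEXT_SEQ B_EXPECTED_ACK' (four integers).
After event 0: A_seq=20 A_ack=200 B_seq=200 B_ack=20
After event 1: A_seq=120 A_ack=200 B_seq=200 B_ack=120
After event 2: A_seq=175 A_ack=200 B_seq=200 B_ack=120
After event 3: A_seq=229 A_ack=200 B_seq=200 B_ack=120

229 200 200 120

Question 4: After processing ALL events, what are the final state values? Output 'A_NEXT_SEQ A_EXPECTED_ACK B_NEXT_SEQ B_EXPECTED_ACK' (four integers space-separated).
After event 0: A_seq=20 A_ack=200 B_seq=200 B_ack=20
After event 1: A_seq=120 A_ack=200 B_seq=200 B_ack=120
After event 2: A_seq=175 A_ack=200 B_seq=200 B_ack=120
After event 3: A_seq=229 A_ack=200 B_seq=200 B_ack=120
After event 4: A_seq=229 A_ack=270 B_seq=270 B_ack=120

Answer: 229 270 270 120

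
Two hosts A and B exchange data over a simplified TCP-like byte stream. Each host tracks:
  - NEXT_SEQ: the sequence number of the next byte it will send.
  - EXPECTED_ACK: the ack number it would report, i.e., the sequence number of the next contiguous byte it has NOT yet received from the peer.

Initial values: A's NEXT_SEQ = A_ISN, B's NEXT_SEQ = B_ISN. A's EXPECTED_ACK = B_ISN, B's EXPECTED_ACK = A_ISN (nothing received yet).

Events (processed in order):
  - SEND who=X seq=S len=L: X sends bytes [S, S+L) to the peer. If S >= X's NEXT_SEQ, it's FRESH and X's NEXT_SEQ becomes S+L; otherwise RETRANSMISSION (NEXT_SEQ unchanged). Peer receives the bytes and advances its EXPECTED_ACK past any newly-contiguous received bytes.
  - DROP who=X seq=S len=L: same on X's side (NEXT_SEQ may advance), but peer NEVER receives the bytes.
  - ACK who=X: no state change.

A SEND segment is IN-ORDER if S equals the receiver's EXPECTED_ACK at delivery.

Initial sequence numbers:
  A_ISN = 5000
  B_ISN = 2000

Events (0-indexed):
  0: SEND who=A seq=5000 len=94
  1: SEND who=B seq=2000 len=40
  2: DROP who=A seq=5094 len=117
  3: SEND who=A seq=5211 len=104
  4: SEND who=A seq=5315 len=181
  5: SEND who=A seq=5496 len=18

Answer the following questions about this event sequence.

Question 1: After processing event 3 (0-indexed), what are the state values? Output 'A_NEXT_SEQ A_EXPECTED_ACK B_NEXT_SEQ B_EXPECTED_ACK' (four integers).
After event 0: A_seq=5094 A_ack=2000 B_seq=2000 B_ack=5094
After event 1: A_seq=5094 A_ack=2040 B_seq=2040 B_ack=5094
After event 2: A_seq=5211 A_ack=2040 B_seq=2040 B_ack=5094
After event 3: A_seq=5315 A_ack=2040 B_seq=2040 B_ack=5094

5315 2040 2040 5094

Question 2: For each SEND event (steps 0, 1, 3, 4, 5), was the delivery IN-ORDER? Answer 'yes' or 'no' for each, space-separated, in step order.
Step 0: SEND seq=5000 -> in-order
Step 1: SEND seq=2000 -> in-order
Step 3: SEND seq=5211 -> out-of-order
Step 4: SEND seq=5315 -> out-of-order
Step 5: SEND seq=5496 -> out-of-order

Answer: yes yes no no no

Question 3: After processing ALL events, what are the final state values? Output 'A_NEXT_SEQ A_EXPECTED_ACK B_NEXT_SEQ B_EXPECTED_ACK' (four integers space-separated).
Answer: 5514 2040 2040 5094

Derivation:
After event 0: A_seq=5094 A_ack=2000 B_seq=2000 B_ack=5094
After event 1: A_seq=5094 A_ack=2040 B_seq=2040 B_ack=5094
After event 2: A_seq=5211 A_ack=2040 B_seq=2040 B_ack=5094
After event 3: A_seq=5315 A_ack=2040 B_seq=2040 B_ack=5094
After event 4: A_seq=5496 A_ack=2040 B_seq=2040 B_ack=5094
After event 5: A_seq=5514 A_ack=2040 B_seq=2040 B_ack=5094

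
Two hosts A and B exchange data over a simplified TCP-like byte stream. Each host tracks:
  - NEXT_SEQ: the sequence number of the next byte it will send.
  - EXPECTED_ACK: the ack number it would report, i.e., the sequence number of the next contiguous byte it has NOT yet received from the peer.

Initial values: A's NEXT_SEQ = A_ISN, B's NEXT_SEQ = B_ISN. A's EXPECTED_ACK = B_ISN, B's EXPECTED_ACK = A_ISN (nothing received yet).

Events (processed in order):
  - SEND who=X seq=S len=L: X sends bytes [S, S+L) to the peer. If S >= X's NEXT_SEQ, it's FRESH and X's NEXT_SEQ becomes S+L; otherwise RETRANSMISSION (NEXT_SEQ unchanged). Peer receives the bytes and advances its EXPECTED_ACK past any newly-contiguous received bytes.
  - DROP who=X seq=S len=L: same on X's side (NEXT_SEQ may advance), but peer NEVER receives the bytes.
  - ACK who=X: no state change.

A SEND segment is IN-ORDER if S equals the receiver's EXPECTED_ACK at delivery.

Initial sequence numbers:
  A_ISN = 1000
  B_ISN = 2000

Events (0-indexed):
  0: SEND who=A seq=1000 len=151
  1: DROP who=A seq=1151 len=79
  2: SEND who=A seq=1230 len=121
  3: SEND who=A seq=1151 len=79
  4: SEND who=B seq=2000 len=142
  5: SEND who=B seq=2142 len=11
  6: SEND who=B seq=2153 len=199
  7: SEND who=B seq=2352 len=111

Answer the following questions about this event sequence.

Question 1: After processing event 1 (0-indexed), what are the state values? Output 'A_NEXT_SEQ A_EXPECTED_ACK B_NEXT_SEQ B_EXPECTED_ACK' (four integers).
After event 0: A_seq=1151 A_ack=2000 B_seq=2000 B_ack=1151
After event 1: A_seq=1230 A_ack=2000 B_seq=2000 B_ack=1151

1230 2000 2000 1151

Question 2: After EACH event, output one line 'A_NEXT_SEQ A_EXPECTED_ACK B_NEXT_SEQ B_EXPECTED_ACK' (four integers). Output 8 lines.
1151 2000 2000 1151
1230 2000 2000 1151
1351 2000 2000 1151
1351 2000 2000 1351
1351 2142 2142 1351
1351 2153 2153 1351
1351 2352 2352 1351
1351 2463 2463 1351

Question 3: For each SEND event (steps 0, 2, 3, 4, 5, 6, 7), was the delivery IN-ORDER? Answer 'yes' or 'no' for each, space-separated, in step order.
Step 0: SEND seq=1000 -> in-order
Step 2: SEND seq=1230 -> out-of-order
Step 3: SEND seq=1151 -> in-order
Step 4: SEND seq=2000 -> in-order
Step 5: SEND seq=2142 -> in-order
Step 6: SEND seq=2153 -> in-order
Step 7: SEND seq=2352 -> in-order

Answer: yes no yes yes yes yes yes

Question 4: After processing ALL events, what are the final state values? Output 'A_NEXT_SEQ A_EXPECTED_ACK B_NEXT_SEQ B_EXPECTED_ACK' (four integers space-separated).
Answer: 1351 2463 2463 1351

Derivation:
After event 0: A_seq=1151 A_ack=2000 B_seq=2000 B_ack=1151
After event 1: A_seq=1230 A_ack=2000 B_seq=2000 B_ack=1151
After event 2: A_seq=1351 A_ack=2000 B_seq=2000 B_ack=1151
After event 3: A_seq=1351 A_ack=2000 B_seq=2000 B_ack=1351
After event 4: A_seq=1351 A_ack=2142 B_seq=2142 B_ack=1351
After event 5: A_seq=1351 A_ack=2153 B_seq=2153 B_ack=1351
After event 6: A_seq=1351 A_ack=2352 B_seq=2352 B_ack=1351
After event 7: A_seq=1351 A_ack=2463 B_seq=2463 B_ack=1351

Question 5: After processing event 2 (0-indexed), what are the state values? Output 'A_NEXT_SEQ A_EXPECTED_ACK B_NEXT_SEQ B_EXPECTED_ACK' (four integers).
After event 0: A_seq=1151 A_ack=2000 B_seq=2000 B_ack=1151
After event 1: A_seq=1230 A_ack=2000 B_seq=2000 B_ack=1151
After event 2: A_seq=1351 A_ack=2000 B_seq=2000 B_ack=1151

1351 2000 2000 1151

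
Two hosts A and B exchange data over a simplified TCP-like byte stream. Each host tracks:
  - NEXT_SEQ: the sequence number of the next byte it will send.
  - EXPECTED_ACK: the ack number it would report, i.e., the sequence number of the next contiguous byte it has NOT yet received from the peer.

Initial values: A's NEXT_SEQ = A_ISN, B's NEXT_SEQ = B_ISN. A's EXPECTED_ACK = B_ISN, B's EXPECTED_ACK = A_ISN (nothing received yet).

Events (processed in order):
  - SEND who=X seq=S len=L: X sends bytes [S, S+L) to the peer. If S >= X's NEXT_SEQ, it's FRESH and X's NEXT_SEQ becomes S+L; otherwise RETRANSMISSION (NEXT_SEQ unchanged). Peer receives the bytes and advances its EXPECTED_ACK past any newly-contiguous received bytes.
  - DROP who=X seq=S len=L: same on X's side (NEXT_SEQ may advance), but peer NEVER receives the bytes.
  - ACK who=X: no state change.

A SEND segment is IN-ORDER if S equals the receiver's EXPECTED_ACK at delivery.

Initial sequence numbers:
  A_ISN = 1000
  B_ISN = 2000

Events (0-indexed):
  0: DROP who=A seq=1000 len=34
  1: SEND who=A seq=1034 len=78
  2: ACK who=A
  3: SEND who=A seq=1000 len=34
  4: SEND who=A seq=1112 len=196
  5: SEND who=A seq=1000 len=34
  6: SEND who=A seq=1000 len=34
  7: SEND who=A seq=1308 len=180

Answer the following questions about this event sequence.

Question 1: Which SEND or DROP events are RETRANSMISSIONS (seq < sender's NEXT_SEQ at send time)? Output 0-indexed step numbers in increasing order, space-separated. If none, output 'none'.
Step 0: DROP seq=1000 -> fresh
Step 1: SEND seq=1034 -> fresh
Step 3: SEND seq=1000 -> retransmit
Step 4: SEND seq=1112 -> fresh
Step 5: SEND seq=1000 -> retransmit
Step 6: SEND seq=1000 -> retransmit
Step 7: SEND seq=1308 -> fresh

Answer: 3 5 6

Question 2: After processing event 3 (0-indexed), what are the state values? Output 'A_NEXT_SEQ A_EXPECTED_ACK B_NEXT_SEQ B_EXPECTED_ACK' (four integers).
After event 0: A_seq=1034 A_ack=2000 B_seq=2000 B_ack=1000
After event 1: A_seq=1112 A_ack=2000 B_seq=2000 B_ack=1000
After event 2: A_seq=1112 A_ack=2000 B_seq=2000 B_ack=1000
After event 3: A_seq=1112 A_ack=2000 B_seq=2000 B_ack=1112

1112 2000 2000 1112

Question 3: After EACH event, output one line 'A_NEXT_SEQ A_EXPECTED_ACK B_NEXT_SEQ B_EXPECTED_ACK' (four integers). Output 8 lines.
1034 2000 2000 1000
1112 2000 2000 1000
1112 2000 2000 1000
1112 2000 2000 1112
1308 2000 2000 1308
1308 2000 2000 1308
1308 2000 2000 1308
1488 2000 2000 1488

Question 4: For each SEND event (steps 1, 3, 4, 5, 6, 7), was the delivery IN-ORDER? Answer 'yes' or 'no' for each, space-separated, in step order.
Answer: no yes yes no no yes

Derivation:
Step 1: SEND seq=1034 -> out-of-order
Step 3: SEND seq=1000 -> in-order
Step 4: SEND seq=1112 -> in-order
Step 5: SEND seq=1000 -> out-of-order
Step 6: SEND seq=1000 -> out-of-order
Step 7: SEND seq=1308 -> in-order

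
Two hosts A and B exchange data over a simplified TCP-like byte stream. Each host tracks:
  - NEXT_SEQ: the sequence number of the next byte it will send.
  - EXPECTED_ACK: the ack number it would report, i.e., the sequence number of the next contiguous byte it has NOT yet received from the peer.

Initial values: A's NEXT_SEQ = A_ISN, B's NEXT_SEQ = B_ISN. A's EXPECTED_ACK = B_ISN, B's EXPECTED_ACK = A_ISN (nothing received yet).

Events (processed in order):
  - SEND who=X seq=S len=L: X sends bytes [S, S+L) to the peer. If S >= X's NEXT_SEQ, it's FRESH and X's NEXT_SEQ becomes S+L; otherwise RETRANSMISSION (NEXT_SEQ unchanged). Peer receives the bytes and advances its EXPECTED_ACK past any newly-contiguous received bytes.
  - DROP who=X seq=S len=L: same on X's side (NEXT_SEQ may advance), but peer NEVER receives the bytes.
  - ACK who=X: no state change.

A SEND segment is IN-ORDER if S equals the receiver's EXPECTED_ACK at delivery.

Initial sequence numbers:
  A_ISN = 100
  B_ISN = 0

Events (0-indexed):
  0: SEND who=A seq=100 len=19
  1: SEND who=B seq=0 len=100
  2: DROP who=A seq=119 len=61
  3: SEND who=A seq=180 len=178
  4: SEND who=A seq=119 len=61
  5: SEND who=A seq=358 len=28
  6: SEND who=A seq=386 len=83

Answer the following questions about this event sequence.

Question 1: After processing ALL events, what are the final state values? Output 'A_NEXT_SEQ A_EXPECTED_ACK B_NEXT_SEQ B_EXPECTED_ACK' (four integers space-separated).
After event 0: A_seq=119 A_ack=0 B_seq=0 B_ack=119
After event 1: A_seq=119 A_ack=100 B_seq=100 B_ack=119
After event 2: A_seq=180 A_ack=100 B_seq=100 B_ack=119
After event 3: A_seq=358 A_ack=100 B_seq=100 B_ack=119
After event 4: A_seq=358 A_ack=100 B_seq=100 B_ack=358
After event 5: A_seq=386 A_ack=100 B_seq=100 B_ack=386
After event 6: A_seq=469 A_ack=100 B_seq=100 B_ack=469

Answer: 469 100 100 469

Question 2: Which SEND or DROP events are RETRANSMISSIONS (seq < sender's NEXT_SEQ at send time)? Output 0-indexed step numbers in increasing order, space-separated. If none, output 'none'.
Step 0: SEND seq=100 -> fresh
Step 1: SEND seq=0 -> fresh
Step 2: DROP seq=119 -> fresh
Step 3: SEND seq=180 -> fresh
Step 4: SEND seq=119 -> retransmit
Step 5: SEND seq=358 -> fresh
Step 6: SEND seq=386 -> fresh

Answer: 4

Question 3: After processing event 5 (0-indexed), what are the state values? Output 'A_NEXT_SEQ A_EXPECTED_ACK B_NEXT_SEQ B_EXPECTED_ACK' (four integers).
After event 0: A_seq=119 A_ack=0 B_seq=0 B_ack=119
After event 1: A_seq=119 A_ack=100 B_seq=100 B_ack=119
After event 2: A_seq=180 A_ack=100 B_seq=100 B_ack=119
After event 3: A_seq=358 A_ack=100 B_seq=100 B_ack=119
After event 4: A_seq=358 A_ack=100 B_seq=100 B_ack=358
After event 5: A_seq=386 A_ack=100 B_seq=100 B_ack=386

386 100 100 386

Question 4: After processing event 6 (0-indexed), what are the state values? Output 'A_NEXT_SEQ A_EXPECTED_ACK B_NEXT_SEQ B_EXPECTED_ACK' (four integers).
After event 0: A_seq=119 A_ack=0 B_seq=0 B_ack=119
After event 1: A_seq=119 A_ack=100 B_seq=100 B_ack=119
After event 2: A_seq=180 A_ack=100 B_seq=100 B_ack=119
After event 3: A_seq=358 A_ack=100 B_seq=100 B_ack=119
After event 4: A_seq=358 A_ack=100 B_seq=100 B_ack=358
After event 5: A_seq=386 A_ack=100 B_seq=100 B_ack=386
After event 6: A_seq=469 A_ack=100 B_seq=100 B_ack=469

469 100 100 469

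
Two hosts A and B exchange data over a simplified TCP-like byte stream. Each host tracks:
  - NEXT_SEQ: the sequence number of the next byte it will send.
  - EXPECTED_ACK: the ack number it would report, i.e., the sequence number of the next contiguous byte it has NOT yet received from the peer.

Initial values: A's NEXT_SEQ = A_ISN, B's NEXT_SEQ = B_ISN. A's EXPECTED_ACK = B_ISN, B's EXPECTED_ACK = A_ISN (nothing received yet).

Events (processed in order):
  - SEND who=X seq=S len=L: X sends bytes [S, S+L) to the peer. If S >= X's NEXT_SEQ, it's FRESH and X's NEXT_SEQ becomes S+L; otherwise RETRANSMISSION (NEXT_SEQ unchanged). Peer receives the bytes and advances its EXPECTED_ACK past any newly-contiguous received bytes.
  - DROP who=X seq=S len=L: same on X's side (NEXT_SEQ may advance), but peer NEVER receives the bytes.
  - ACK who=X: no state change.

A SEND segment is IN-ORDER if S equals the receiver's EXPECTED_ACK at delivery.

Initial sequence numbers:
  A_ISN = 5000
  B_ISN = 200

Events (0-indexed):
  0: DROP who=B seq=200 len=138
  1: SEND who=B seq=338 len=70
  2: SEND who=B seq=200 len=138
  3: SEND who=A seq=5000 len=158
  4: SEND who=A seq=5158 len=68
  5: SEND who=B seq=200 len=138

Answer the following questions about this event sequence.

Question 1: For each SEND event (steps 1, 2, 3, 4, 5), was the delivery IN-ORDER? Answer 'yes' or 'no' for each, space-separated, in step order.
Step 1: SEND seq=338 -> out-of-order
Step 2: SEND seq=200 -> in-order
Step 3: SEND seq=5000 -> in-order
Step 4: SEND seq=5158 -> in-order
Step 5: SEND seq=200 -> out-of-order

Answer: no yes yes yes no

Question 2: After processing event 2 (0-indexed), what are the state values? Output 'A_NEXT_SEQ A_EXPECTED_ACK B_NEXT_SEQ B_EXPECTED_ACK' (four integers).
After event 0: A_seq=5000 A_ack=200 B_seq=338 B_ack=5000
After event 1: A_seq=5000 A_ack=200 B_seq=408 B_ack=5000
After event 2: A_seq=5000 A_ack=408 B_seq=408 B_ack=5000

5000 408 408 5000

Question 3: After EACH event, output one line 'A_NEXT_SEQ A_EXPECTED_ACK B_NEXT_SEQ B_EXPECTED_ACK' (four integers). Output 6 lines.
5000 200 338 5000
5000 200 408 5000
5000 408 408 5000
5158 408 408 5158
5226 408 408 5226
5226 408 408 5226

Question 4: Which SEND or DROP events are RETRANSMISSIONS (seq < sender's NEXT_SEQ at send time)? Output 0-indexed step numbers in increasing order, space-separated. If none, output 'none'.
Answer: 2 5

Derivation:
Step 0: DROP seq=200 -> fresh
Step 1: SEND seq=338 -> fresh
Step 2: SEND seq=200 -> retransmit
Step 3: SEND seq=5000 -> fresh
Step 4: SEND seq=5158 -> fresh
Step 5: SEND seq=200 -> retransmit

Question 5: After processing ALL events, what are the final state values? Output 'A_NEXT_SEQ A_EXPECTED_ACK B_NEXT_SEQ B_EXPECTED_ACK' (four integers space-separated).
Answer: 5226 408 408 5226

Derivation:
After event 0: A_seq=5000 A_ack=200 B_seq=338 B_ack=5000
After event 1: A_seq=5000 A_ack=200 B_seq=408 B_ack=5000
After event 2: A_seq=5000 A_ack=408 B_seq=408 B_ack=5000
After event 3: A_seq=5158 A_ack=408 B_seq=408 B_ack=5158
After event 4: A_seq=5226 A_ack=408 B_seq=408 B_ack=5226
After event 5: A_seq=5226 A_ack=408 B_seq=408 B_ack=5226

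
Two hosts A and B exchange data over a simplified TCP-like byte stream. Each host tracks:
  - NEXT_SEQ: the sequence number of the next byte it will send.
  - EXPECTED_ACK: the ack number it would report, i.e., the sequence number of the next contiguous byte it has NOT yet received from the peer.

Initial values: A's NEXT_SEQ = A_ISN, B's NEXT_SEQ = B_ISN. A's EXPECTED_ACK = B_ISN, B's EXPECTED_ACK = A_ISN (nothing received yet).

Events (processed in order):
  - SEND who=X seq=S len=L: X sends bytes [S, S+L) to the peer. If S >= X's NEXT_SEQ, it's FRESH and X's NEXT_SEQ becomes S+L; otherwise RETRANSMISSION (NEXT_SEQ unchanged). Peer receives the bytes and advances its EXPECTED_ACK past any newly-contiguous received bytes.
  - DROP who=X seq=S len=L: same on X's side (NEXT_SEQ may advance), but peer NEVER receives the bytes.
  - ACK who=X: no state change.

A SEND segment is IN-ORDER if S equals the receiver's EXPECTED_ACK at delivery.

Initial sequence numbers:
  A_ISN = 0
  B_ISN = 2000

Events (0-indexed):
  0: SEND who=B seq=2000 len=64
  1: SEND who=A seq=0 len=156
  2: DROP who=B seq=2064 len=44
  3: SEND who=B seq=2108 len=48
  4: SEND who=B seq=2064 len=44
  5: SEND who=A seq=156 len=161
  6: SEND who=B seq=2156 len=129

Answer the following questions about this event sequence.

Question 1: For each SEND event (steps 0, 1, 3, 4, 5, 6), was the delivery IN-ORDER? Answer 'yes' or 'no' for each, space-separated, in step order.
Answer: yes yes no yes yes yes

Derivation:
Step 0: SEND seq=2000 -> in-order
Step 1: SEND seq=0 -> in-order
Step 3: SEND seq=2108 -> out-of-order
Step 4: SEND seq=2064 -> in-order
Step 5: SEND seq=156 -> in-order
Step 6: SEND seq=2156 -> in-order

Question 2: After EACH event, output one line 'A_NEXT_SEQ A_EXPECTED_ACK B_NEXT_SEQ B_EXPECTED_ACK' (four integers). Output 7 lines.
0 2064 2064 0
156 2064 2064 156
156 2064 2108 156
156 2064 2156 156
156 2156 2156 156
317 2156 2156 317
317 2285 2285 317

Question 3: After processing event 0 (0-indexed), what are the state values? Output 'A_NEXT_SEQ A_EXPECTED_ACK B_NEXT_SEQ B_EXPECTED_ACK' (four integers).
After event 0: A_seq=0 A_ack=2064 B_seq=2064 B_ack=0

0 2064 2064 0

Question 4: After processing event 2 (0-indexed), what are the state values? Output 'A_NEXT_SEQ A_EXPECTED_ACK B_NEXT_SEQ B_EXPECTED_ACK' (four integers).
After event 0: A_seq=0 A_ack=2064 B_seq=2064 B_ack=0
After event 1: A_seq=156 A_ack=2064 B_seq=2064 B_ack=156
After event 2: A_seq=156 A_ack=2064 B_seq=2108 B_ack=156

156 2064 2108 156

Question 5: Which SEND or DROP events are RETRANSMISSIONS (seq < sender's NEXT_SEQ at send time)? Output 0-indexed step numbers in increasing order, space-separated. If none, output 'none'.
Step 0: SEND seq=2000 -> fresh
Step 1: SEND seq=0 -> fresh
Step 2: DROP seq=2064 -> fresh
Step 3: SEND seq=2108 -> fresh
Step 4: SEND seq=2064 -> retransmit
Step 5: SEND seq=156 -> fresh
Step 6: SEND seq=2156 -> fresh

Answer: 4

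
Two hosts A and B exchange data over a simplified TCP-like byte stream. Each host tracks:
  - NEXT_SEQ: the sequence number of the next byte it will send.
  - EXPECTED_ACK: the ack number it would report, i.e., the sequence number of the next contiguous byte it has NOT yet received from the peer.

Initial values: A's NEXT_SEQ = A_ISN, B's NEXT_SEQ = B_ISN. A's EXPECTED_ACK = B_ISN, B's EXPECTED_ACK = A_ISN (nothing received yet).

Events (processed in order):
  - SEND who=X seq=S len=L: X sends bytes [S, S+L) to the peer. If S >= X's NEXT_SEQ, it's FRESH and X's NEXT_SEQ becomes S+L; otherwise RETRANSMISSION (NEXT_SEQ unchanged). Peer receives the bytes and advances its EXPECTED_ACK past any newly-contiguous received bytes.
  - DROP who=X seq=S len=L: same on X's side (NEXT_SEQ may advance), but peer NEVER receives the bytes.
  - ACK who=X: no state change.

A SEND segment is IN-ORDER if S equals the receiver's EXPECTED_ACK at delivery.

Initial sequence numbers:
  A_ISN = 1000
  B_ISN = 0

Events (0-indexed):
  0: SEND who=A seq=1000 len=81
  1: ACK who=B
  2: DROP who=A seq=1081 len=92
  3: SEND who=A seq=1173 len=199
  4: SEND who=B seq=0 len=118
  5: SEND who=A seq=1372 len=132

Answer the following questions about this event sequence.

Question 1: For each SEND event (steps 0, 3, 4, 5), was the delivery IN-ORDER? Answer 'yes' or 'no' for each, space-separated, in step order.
Answer: yes no yes no

Derivation:
Step 0: SEND seq=1000 -> in-order
Step 3: SEND seq=1173 -> out-of-order
Step 4: SEND seq=0 -> in-order
Step 5: SEND seq=1372 -> out-of-order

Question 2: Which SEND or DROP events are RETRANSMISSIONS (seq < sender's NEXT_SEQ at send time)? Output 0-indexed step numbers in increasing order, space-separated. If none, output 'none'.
Answer: none

Derivation:
Step 0: SEND seq=1000 -> fresh
Step 2: DROP seq=1081 -> fresh
Step 3: SEND seq=1173 -> fresh
Step 4: SEND seq=0 -> fresh
Step 5: SEND seq=1372 -> fresh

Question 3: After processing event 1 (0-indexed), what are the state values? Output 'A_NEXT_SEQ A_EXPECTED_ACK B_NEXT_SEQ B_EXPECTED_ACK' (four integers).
After event 0: A_seq=1081 A_ack=0 B_seq=0 B_ack=1081
After event 1: A_seq=1081 A_ack=0 B_seq=0 B_ack=1081

1081 0 0 1081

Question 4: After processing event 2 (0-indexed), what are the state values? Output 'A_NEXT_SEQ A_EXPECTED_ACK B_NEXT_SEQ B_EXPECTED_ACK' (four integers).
After event 0: A_seq=1081 A_ack=0 B_seq=0 B_ack=1081
After event 1: A_seq=1081 A_ack=0 B_seq=0 B_ack=1081
After event 2: A_seq=1173 A_ack=0 B_seq=0 B_ack=1081

1173 0 0 1081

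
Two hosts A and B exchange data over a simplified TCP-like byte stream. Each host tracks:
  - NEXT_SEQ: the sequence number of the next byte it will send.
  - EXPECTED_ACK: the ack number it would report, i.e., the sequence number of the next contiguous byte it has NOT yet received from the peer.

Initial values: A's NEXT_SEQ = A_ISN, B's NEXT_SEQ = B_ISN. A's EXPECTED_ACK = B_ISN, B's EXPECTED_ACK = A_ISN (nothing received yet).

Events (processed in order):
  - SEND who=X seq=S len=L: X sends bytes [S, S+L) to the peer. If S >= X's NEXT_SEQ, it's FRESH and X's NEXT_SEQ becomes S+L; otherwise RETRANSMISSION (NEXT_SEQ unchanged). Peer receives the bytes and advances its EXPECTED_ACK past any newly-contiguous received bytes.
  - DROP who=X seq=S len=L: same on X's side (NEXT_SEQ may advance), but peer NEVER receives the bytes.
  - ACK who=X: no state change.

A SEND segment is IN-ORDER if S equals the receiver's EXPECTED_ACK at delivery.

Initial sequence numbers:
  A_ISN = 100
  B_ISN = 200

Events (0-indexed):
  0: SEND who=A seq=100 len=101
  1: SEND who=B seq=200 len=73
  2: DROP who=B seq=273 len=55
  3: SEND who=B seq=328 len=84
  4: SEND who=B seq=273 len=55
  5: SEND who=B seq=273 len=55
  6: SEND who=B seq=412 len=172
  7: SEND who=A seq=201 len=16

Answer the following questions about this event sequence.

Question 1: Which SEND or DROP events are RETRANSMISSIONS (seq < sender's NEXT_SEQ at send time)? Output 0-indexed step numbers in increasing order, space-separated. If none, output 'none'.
Answer: 4 5

Derivation:
Step 0: SEND seq=100 -> fresh
Step 1: SEND seq=200 -> fresh
Step 2: DROP seq=273 -> fresh
Step 3: SEND seq=328 -> fresh
Step 4: SEND seq=273 -> retransmit
Step 5: SEND seq=273 -> retransmit
Step 6: SEND seq=412 -> fresh
Step 7: SEND seq=201 -> fresh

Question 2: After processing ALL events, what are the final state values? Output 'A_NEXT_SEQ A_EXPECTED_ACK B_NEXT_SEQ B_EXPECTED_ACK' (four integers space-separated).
After event 0: A_seq=201 A_ack=200 B_seq=200 B_ack=201
After event 1: A_seq=201 A_ack=273 B_seq=273 B_ack=201
After event 2: A_seq=201 A_ack=273 B_seq=328 B_ack=201
After event 3: A_seq=201 A_ack=273 B_seq=412 B_ack=201
After event 4: A_seq=201 A_ack=412 B_seq=412 B_ack=201
After event 5: A_seq=201 A_ack=412 B_seq=412 B_ack=201
After event 6: A_seq=201 A_ack=584 B_seq=584 B_ack=201
After event 7: A_seq=217 A_ack=584 B_seq=584 B_ack=217

Answer: 217 584 584 217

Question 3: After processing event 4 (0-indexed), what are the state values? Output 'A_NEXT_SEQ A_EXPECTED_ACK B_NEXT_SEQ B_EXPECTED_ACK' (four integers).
After event 0: A_seq=201 A_ack=200 B_seq=200 B_ack=201
After event 1: A_seq=201 A_ack=273 B_seq=273 B_ack=201
After event 2: A_seq=201 A_ack=273 B_seq=328 B_ack=201
After event 3: A_seq=201 A_ack=273 B_seq=412 B_ack=201
After event 4: A_seq=201 A_ack=412 B_seq=412 B_ack=201

201 412 412 201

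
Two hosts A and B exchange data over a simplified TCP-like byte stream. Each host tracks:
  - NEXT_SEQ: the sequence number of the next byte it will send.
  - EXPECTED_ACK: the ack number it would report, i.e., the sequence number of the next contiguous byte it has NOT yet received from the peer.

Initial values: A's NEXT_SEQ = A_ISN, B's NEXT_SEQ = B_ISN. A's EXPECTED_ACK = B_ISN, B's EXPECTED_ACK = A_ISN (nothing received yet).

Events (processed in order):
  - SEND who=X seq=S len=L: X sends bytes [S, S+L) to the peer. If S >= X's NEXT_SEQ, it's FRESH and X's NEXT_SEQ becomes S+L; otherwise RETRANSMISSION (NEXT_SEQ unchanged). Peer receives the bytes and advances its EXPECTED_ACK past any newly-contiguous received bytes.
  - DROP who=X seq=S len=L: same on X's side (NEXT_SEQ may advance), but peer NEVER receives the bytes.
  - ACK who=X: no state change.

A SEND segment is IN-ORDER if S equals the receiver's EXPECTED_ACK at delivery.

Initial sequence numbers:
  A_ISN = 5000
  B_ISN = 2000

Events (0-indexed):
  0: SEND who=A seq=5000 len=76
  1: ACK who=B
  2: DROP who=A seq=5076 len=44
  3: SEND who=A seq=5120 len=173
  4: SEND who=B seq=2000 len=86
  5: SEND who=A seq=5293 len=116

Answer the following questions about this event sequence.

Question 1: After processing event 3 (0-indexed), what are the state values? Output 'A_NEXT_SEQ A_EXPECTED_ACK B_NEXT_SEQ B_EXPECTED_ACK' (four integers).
After event 0: A_seq=5076 A_ack=2000 B_seq=2000 B_ack=5076
After event 1: A_seq=5076 A_ack=2000 B_seq=2000 B_ack=5076
After event 2: A_seq=5120 A_ack=2000 B_seq=2000 B_ack=5076
After event 3: A_seq=5293 A_ack=2000 B_seq=2000 B_ack=5076

5293 2000 2000 5076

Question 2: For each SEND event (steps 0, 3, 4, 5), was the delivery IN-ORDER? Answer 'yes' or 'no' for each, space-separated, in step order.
Answer: yes no yes no

Derivation:
Step 0: SEND seq=5000 -> in-order
Step 3: SEND seq=5120 -> out-of-order
Step 4: SEND seq=2000 -> in-order
Step 5: SEND seq=5293 -> out-of-order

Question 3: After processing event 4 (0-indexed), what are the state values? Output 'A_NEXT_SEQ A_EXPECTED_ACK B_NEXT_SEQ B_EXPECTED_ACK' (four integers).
After event 0: A_seq=5076 A_ack=2000 B_seq=2000 B_ack=5076
After event 1: A_seq=5076 A_ack=2000 B_seq=2000 B_ack=5076
After event 2: A_seq=5120 A_ack=2000 B_seq=2000 B_ack=5076
After event 3: A_seq=5293 A_ack=2000 B_seq=2000 B_ack=5076
After event 4: A_seq=5293 A_ack=2086 B_seq=2086 B_ack=5076

5293 2086 2086 5076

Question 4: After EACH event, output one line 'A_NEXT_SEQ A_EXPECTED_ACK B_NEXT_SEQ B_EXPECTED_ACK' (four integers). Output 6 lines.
5076 2000 2000 5076
5076 2000 2000 5076
5120 2000 2000 5076
5293 2000 2000 5076
5293 2086 2086 5076
5409 2086 2086 5076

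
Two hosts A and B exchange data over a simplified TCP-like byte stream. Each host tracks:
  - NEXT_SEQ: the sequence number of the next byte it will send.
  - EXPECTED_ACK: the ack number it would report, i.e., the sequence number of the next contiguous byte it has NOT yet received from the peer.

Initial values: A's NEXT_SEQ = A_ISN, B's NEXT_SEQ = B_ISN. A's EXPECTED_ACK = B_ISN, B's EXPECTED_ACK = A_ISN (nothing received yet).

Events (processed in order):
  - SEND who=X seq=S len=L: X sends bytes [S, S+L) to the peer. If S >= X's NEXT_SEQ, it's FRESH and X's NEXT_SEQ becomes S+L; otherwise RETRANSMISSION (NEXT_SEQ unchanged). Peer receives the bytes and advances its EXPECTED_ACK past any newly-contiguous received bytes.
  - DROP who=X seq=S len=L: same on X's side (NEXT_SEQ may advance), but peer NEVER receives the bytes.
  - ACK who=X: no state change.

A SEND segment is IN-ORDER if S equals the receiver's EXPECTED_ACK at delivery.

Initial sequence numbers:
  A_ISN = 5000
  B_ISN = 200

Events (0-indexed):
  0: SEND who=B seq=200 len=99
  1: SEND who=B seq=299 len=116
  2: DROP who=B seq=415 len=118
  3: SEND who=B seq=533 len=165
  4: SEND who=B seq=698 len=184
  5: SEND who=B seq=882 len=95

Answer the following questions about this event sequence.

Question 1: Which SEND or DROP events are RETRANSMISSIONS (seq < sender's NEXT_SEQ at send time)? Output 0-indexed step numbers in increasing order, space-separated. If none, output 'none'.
Answer: none

Derivation:
Step 0: SEND seq=200 -> fresh
Step 1: SEND seq=299 -> fresh
Step 2: DROP seq=415 -> fresh
Step 3: SEND seq=533 -> fresh
Step 4: SEND seq=698 -> fresh
Step 5: SEND seq=882 -> fresh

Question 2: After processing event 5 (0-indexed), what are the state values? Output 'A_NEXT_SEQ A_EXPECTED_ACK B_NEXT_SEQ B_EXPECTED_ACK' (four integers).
After event 0: A_seq=5000 A_ack=299 B_seq=299 B_ack=5000
After event 1: A_seq=5000 A_ack=415 B_seq=415 B_ack=5000
After event 2: A_seq=5000 A_ack=415 B_seq=533 B_ack=5000
After event 3: A_seq=5000 A_ack=415 B_seq=698 B_ack=5000
After event 4: A_seq=5000 A_ack=415 B_seq=882 B_ack=5000
After event 5: A_seq=5000 A_ack=415 B_seq=977 B_ack=5000

5000 415 977 5000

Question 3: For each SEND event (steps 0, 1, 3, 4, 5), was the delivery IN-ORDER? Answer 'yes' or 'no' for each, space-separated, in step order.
Answer: yes yes no no no

Derivation:
Step 0: SEND seq=200 -> in-order
Step 1: SEND seq=299 -> in-order
Step 3: SEND seq=533 -> out-of-order
Step 4: SEND seq=698 -> out-of-order
Step 5: SEND seq=882 -> out-of-order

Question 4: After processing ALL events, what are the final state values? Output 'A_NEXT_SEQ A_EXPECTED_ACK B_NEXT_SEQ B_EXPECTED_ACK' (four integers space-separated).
Answer: 5000 415 977 5000

Derivation:
After event 0: A_seq=5000 A_ack=299 B_seq=299 B_ack=5000
After event 1: A_seq=5000 A_ack=415 B_seq=415 B_ack=5000
After event 2: A_seq=5000 A_ack=415 B_seq=533 B_ack=5000
After event 3: A_seq=5000 A_ack=415 B_seq=698 B_ack=5000
After event 4: A_seq=5000 A_ack=415 B_seq=882 B_ack=5000
After event 5: A_seq=5000 A_ack=415 B_seq=977 B_ack=5000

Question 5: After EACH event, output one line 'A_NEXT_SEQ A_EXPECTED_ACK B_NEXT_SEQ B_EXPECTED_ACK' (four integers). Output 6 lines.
5000 299 299 5000
5000 415 415 5000
5000 415 533 5000
5000 415 698 5000
5000 415 882 5000
5000 415 977 5000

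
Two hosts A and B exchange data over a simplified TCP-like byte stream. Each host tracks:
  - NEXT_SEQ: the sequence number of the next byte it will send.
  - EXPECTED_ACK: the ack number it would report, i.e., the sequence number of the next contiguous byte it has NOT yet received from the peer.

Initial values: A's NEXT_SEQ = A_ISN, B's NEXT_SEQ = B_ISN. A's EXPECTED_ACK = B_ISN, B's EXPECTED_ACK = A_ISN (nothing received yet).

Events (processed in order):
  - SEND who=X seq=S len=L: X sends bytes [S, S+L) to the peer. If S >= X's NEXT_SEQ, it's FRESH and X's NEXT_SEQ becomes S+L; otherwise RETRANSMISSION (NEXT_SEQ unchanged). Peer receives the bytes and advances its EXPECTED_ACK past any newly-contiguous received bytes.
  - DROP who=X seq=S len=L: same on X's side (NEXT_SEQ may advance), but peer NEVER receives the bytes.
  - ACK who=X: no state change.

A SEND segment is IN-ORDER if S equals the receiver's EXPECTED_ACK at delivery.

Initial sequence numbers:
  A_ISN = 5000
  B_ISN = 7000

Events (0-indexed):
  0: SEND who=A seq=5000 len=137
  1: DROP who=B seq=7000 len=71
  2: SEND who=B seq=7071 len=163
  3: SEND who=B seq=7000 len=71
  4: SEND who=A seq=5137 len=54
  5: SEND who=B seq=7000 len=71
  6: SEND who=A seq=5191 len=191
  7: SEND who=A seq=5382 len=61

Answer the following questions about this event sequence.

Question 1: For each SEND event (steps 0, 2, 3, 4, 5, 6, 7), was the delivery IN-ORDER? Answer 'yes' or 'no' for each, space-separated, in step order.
Answer: yes no yes yes no yes yes

Derivation:
Step 0: SEND seq=5000 -> in-order
Step 2: SEND seq=7071 -> out-of-order
Step 3: SEND seq=7000 -> in-order
Step 4: SEND seq=5137 -> in-order
Step 5: SEND seq=7000 -> out-of-order
Step 6: SEND seq=5191 -> in-order
Step 7: SEND seq=5382 -> in-order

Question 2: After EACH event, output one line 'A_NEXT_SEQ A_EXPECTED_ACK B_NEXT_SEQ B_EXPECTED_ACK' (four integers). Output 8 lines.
5137 7000 7000 5137
5137 7000 7071 5137
5137 7000 7234 5137
5137 7234 7234 5137
5191 7234 7234 5191
5191 7234 7234 5191
5382 7234 7234 5382
5443 7234 7234 5443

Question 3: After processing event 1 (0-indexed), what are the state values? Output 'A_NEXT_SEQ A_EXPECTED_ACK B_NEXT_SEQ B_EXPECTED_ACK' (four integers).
After event 0: A_seq=5137 A_ack=7000 B_seq=7000 B_ack=5137
After event 1: A_seq=5137 A_ack=7000 B_seq=7071 B_ack=5137

5137 7000 7071 5137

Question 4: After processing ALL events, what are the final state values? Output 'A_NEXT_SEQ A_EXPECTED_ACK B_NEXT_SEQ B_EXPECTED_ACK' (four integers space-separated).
After event 0: A_seq=5137 A_ack=7000 B_seq=7000 B_ack=5137
After event 1: A_seq=5137 A_ack=7000 B_seq=7071 B_ack=5137
After event 2: A_seq=5137 A_ack=7000 B_seq=7234 B_ack=5137
After event 3: A_seq=5137 A_ack=7234 B_seq=7234 B_ack=5137
After event 4: A_seq=5191 A_ack=7234 B_seq=7234 B_ack=5191
After event 5: A_seq=5191 A_ack=7234 B_seq=7234 B_ack=5191
After event 6: A_seq=5382 A_ack=7234 B_seq=7234 B_ack=5382
After event 7: A_seq=5443 A_ack=7234 B_seq=7234 B_ack=5443

Answer: 5443 7234 7234 5443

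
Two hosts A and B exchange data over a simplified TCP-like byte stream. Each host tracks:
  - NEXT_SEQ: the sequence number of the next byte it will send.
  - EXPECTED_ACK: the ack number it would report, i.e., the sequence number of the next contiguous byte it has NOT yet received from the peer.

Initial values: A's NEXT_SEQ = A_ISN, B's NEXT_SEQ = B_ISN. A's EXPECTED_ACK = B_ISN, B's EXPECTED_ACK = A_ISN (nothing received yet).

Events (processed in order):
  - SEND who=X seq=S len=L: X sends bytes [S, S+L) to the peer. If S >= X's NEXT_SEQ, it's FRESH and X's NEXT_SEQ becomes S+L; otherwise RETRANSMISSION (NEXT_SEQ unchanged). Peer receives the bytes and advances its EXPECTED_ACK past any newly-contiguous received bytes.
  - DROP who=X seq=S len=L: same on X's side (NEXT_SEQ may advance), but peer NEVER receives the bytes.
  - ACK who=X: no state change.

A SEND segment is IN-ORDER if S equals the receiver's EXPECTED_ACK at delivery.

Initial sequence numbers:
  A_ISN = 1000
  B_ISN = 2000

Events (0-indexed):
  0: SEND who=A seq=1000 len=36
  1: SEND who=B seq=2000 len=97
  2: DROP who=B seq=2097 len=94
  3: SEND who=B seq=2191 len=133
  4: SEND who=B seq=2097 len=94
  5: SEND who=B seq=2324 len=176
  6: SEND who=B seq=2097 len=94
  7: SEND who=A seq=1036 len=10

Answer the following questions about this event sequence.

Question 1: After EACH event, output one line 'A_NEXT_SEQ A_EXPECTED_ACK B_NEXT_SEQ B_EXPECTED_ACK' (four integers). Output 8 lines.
1036 2000 2000 1036
1036 2097 2097 1036
1036 2097 2191 1036
1036 2097 2324 1036
1036 2324 2324 1036
1036 2500 2500 1036
1036 2500 2500 1036
1046 2500 2500 1046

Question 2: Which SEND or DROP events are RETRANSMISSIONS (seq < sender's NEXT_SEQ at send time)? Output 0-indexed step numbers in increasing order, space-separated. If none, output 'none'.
Step 0: SEND seq=1000 -> fresh
Step 1: SEND seq=2000 -> fresh
Step 2: DROP seq=2097 -> fresh
Step 3: SEND seq=2191 -> fresh
Step 4: SEND seq=2097 -> retransmit
Step 5: SEND seq=2324 -> fresh
Step 6: SEND seq=2097 -> retransmit
Step 7: SEND seq=1036 -> fresh

Answer: 4 6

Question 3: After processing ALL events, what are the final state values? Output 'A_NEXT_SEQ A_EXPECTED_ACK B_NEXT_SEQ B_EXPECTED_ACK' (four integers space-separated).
After event 0: A_seq=1036 A_ack=2000 B_seq=2000 B_ack=1036
After event 1: A_seq=1036 A_ack=2097 B_seq=2097 B_ack=1036
After event 2: A_seq=1036 A_ack=2097 B_seq=2191 B_ack=1036
After event 3: A_seq=1036 A_ack=2097 B_seq=2324 B_ack=1036
After event 4: A_seq=1036 A_ack=2324 B_seq=2324 B_ack=1036
After event 5: A_seq=1036 A_ack=2500 B_seq=2500 B_ack=1036
After event 6: A_seq=1036 A_ack=2500 B_seq=2500 B_ack=1036
After event 7: A_seq=1046 A_ack=2500 B_seq=2500 B_ack=1046

Answer: 1046 2500 2500 1046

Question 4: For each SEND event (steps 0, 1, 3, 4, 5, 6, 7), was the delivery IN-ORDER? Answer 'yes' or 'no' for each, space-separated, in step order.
Step 0: SEND seq=1000 -> in-order
Step 1: SEND seq=2000 -> in-order
Step 3: SEND seq=2191 -> out-of-order
Step 4: SEND seq=2097 -> in-order
Step 5: SEND seq=2324 -> in-order
Step 6: SEND seq=2097 -> out-of-order
Step 7: SEND seq=1036 -> in-order

Answer: yes yes no yes yes no yes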